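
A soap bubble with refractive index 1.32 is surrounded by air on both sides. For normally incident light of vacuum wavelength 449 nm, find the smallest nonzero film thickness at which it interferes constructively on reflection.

Ray reflecting at the top interface goes from n = 1.0 toward n = 1.32: a half-wave phase shift.
Bottom surface (1.32 → 1.0): reflection off a lower-index medium gives no phase shift.
Net: one phase inversion between the two reflected rays.
With one net inversion, constructive interference in reflection requires 2 n t = (m + ½) λ.
Minimum at m = 0: t = λ / (4 n) = 449 / (4 × 1.32) = 85.0 nm.

85.0 nm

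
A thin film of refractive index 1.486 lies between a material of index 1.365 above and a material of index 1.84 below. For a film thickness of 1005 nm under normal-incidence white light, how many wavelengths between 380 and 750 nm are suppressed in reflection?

4

Top surface (1.365 → 1.486): reflection off a higher-index medium gives a half-wave phase shift.
At the lower boundary (n = 1.486 to n = 1.84) the reflected ray undergoes a half-wave phase shift.
The two reflections carry the same phase change, so no net offset.
For weak reflection here: 2 n t = (m + ½) λ.
λ = 2 n t / (m + ½) = 2987 / (m + ½) nm.
m=3: 853 nm (IR); m=4: 664 nm (visible); m=5: 543 nm (visible); m=6: 460 nm (visible); m=7: 398 nm (visible); m=8: 351 nm (UV).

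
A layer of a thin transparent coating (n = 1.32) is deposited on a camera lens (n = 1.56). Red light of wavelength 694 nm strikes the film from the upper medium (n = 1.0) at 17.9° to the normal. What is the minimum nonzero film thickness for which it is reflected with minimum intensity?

135 nm

Top surface (1.0 → 1.32): reflection off a higher-index medium gives a half-wave phase shift.
Ray reflecting at the bottom interface goes from n = 1.32 toward n = 1.56: a half-wave phase shift.
Zero or two π shifts → no net half-wave offset.
So the condition for destructive reflection is 2 n t cos θ_r = (m + ½) λ.
Snell's law: 1.0 sin 17.9° = 1.32 sin θ_r → sin θ_r = 0.233, cos θ_r = 0.973.
Minimum at m = 0: t = λ / (4 n cos θ_r) = 694 / (4 × 1.32 × 0.973) = 135 nm.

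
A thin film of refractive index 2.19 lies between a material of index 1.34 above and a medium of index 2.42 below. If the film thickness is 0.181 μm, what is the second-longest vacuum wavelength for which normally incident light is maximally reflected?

396 nm

Ray reflecting at the top interface goes from n = 1.34 toward n = 2.19: a half-wave phase shift.
At the lower boundary (n = 2.19 to n = 2.42) the reflected ray undergoes a half-wave phase shift.
Net: no relative phase inversion (both shifts match).
With no net inversion, constructive interference in reflection requires 2 n t = m λ.
λ = 2 n t / m. The second-longest wavelength is m = 2: λ = 2 × 2.19 × 181 / 2.00 = 396 nm.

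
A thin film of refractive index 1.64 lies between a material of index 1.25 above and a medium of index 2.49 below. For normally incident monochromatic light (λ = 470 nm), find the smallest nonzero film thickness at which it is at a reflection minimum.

71.6 nm

At the upper boundary (n = 1.25 to n = 1.64) the reflected ray undergoes a half-wave phase shift.
Ray reflecting at the bottom interface goes from n = 1.64 toward n = 2.49: a half-wave phase shift.
Zero or two π shifts → no net half-wave offset.
With no net inversion, destructive interference in reflection requires 2 n t = (m + ½) λ.
Minimum at m = 0: t = λ / (4 n) = 470 / (4 × 1.64) = 71.6 nm.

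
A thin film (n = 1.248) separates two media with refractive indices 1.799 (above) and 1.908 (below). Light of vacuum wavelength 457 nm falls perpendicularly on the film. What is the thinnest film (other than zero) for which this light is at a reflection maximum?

Top surface (1.799 → 1.248): reflection off a lower-index medium gives no phase shift.
At the lower boundary (n = 1.248 to n = 1.908) the reflected ray undergoes a half-wave phase shift.
Net: one phase inversion between the two reflected rays.
For strong reflection here: 2 n t = (m + ½) λ.
Minimum at m = 0: t = λ / (4 n) = 457 / (4 × 1.248) = 91.5 nm.

91.5 nm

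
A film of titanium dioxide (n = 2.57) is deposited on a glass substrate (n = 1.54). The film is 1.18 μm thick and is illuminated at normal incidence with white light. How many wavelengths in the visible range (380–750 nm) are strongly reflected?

At the upper boundary (n = 1.0 to n = 2.57) the reflected ray undergoes a half-wave phase shift.
Bottom surface (2.57 → 1.54): reflection off a lower-index medium gives no phase shift.
Exactly one π shift → a net half-wave offset.
For bright reflection here: 2 n t = (m + ½) λ.
λ = 2 n t / (m + ½) = 6065 / (m + ½) nm.
m=7: 809 nm (IR); m=8: 714 nm (visible); m=9: 638 nm (visible); m=10: 578 nm (visible); m=11: 527 nm (visible); m=12: 485 nm (visible); m=13: 449 nm (visible); m=14: 418 nm (visible); m=15: 391 nm (visible); m=16: 368 nm (UV).

8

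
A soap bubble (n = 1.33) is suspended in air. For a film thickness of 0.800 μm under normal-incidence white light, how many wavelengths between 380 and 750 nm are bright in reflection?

Top surface (1.0 → 1.33): reflection off a higher-index medium gives a half-wave phase shift.
At the lower boundary (n = 1.33 to n = 1.0) the reflected ray undergoes no phase shift.
Exactly one π shift → a net half-wave offset.
For bright reflection here: 2 n t = (m + ½) λ.
λ = 2 n t / (m + ½) = 2128 / (m + ½) nm.
m=2: 851 nm (IR); m=3: 608 nm (visible); m=4: 473 nm (visible); m=5: 387 nm (visible); m=6: 327 nm (UV).

3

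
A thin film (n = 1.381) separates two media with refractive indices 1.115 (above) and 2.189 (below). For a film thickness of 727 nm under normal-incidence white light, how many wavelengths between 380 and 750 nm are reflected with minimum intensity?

Ray reflecting at the top interface goes from n = 1.115 toward n = 1.381: a half-wave phase shift.
At the lower boundary (n = 1.381 to n = 2.189) the reflected ray undergoes a half-wave phase shift.
Zero or two π shifts → no net half-wave offset.
For minimum reflection here: 2 n t = (m + ½) λ.
λ = 2 n t / (m + ½) = 2008 / (m + ½) nm.
m=2: 803 nm (IR); m=3: 574 nm (visible); m=4: 446 nm (visible); m=5: 365 nm (UV).

2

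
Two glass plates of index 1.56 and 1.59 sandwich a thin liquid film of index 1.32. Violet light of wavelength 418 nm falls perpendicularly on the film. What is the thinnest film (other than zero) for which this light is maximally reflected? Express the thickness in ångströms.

792 Å

Ray reflecting at the top interface goes from n = 1.56 toward n = 1.32: no phase shift.
Bottom surface (1.32 → 1.59): reflection off a higher-index medium gives a half-wave phase shift.
Net: one phase inversion between the two reflected rays.
For maximum reflection here: 2 n t = (m + ½) λ.
Minimum at m = 0: t = λ / (4 n) = 418 / (4 × 1.32) = 79.2 nm.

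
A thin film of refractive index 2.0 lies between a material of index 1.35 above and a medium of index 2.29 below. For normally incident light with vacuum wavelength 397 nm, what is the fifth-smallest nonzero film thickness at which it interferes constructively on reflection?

496 nm

Top surface (1.35 → 2.0): reflection off a higher-index medium gives a half-wave phase shift.
Ray reflecting at the bottom interface goes from n = 2.0 toward n = 2.29: a half-wave phase shift.
The two reflections carry the same phase change, so no net offset.
With no net inversion, constructive interference in reflection requires 2 n t = m λ.
The fifth-smallest nonzero thickness corresponds to m = 5: t = m λ / (2 n) = 5.00 × 397 / (2 × 2.0) = 496 nm.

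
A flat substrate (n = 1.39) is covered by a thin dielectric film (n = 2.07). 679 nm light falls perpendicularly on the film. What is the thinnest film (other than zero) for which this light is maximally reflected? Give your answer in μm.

Top surface (1.0 → 2.07): reflection off a higher-index medium gives a half-wave phase shift.
Bottom surface (2.07 → 1.39): reflection off a lower-index medium gives no phase shift.
Exactly one π shift → a net half-wave offset.
So the condition for constructive reflection is 2 n t = (m + ½) λ.
Minimum at m = 0: t = λ / (4 n) = 679 / (4 × 2.07) = 82.0 nm.

0.0820 μm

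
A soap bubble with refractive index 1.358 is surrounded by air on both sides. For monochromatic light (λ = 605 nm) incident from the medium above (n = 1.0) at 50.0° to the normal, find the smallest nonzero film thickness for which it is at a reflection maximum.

135 nm

Ray reflecting at the top interface goes from n = 1.0 toward n = 1.358: a half-wave phase shift.
At the lower boundary (n = 1.358 to n = 1.0) the reflected ray undergoes no phase shift.
Net: one phase inversion between the two reflected rays.
So the condition for constructive reflection is 2 n t cos θ_r = (m + ½) λ.
Snell's law: 1.0 sin 50.0° = 1.358 sin θ_r → sin θ_r = 0.564, cos θ_r = 0.826.
Minimum at m = 0: t = λ / (4 n cos θ_r) = 605 / (4 × 1.358 × 0.826) = 135 nm.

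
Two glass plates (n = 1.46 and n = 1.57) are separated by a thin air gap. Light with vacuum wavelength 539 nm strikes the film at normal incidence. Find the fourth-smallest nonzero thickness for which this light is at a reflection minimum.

At the upper boundary (n = 1.46 to n = 1.0) the reflected ray undergoes no phase shift.
At the lower boundary (n = 1.0 to n = 1.57) the reflected ray undergoes a half-wave phase shift.
The two reflections differ by half a wavelength.
With one net inversion, destructive interference in reflection requires 2 n t = m λ.
The fourth-smallest nonzero thickness corresponds to m = 4: t = m λ / (2 n) = 4.00 × 539 / (2 × 1.0) = 1078 nm.

1078 nm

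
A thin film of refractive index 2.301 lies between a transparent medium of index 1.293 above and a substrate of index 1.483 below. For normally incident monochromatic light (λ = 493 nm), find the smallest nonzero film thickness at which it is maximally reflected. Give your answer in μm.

At the upper boundary (n = 1.293 to n = 2.301) the reflected ray undergoes a half-wave phase shift.
At the lower boundary (n = 2.301 to n = 1.483) the reflected ray undergoes no phase shift.
The two reflections differ by half a wavelength.
For maximum reflection here: 2 n t = (m + ½) λ.
Minimum at m = 0: t = λ / (4 n) = 493 / (4 × 2.301) = 53.6 nm.

0.0536 μm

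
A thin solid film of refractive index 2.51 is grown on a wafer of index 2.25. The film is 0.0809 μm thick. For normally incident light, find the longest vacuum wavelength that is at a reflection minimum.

406 nm

Top surface (1.0 → 2.51): reflection off a higher-index medium gives a half-wave phase shift.
Ray reflecting at the bottom interface goes from n = 2.51 toward n = 2.25: no phase shift.
The two reflections differ by half a wavelength.
So the condition for destructive reflection is 2 n t = m λ.
λ = 2 n t / m. The longest wavelength is m = 1: λ = 2 × 2.51 × 80.9 / 1.00 = 406 nm.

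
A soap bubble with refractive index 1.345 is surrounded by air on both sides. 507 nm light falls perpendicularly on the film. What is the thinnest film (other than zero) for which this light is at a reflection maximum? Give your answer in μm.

0.0942 μm

At the upper boundary (n = 1.0 to n = 1.345) the reflected ray undergoes a half-wave phase shift.
Bottom surface (1.345 → 1.0): reflection off a lower-index medium gives no phase shift.
Net: one phase inversion between the two reflected rays.
For bright reflection here: 2 n t = (m + ½) λ.
Minimum at m = 0: t = λ / (4 n) = 507 / (4 × 1.345) = 94.2 nm.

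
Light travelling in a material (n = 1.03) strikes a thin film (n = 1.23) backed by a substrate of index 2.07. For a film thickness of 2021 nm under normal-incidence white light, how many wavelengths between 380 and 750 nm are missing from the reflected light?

6

At the upper boundary (n = 1.03 to n = 1.23) the reflected ray undergoes a half-wave phase shift.
Ray reflecting at the bottom interface goes from n = 1.23 toward n = 2.07: a half-wave phase shift.
The two reflections carry the same phase change, so no net offset.
For minimum reflection here: 2 n t = (m + ½) λ.
λ = 2 n t / (m + ½) = 4972 / (m + ½) nm.
m=6: 765 nm (IR); m=7: 663 nm (visible); m=8: 585 nm (visible); m=9: 523 nm (visible); m=10: 473 nm (visible); m=11: 432 nm (visible); m=12: 398 nm (visible); m=13: 368 nm (UV).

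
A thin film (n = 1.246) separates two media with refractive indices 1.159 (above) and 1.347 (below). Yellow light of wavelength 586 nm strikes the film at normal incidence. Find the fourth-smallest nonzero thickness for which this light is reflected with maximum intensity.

941 nm

Top surface (1.159 → 1.246): reflection off a higher-index medium gives a half-wave phase shift.
At the lower boundary (n = 1.246 to n = 1.347) the reflected ray undergoes a half-wave phase shift.
Zero or two π shifts → no net half-wave offset.
For maximum reflection here: 2 n t = m λ.
The fourth-smallest nonzero thickness corresponds to m = 4: t = m λ / (2 n) = 4.00 × 586 / (2 × 1.246) = 941 nm.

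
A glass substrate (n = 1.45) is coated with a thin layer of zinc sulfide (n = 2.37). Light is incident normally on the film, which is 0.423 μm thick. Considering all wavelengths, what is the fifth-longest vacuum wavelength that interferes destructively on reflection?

401 nm

Top surface (1.0 → 2.37): reflection off a higher-index medium gives a half-wave phase shift.
At the lower boundary (n = 2.37 to n = 1.45) the reflected ray undergoes no phase shift.
Exactly one π shift → a net half-wave offset.
So the condition for destructive reflection is 2 n t = m λ.
λ = 2 n t / m. The fifth-longest wavelength is m = 5: λ = 2 × 2.37 × 423 / 5.00 = 401 nm.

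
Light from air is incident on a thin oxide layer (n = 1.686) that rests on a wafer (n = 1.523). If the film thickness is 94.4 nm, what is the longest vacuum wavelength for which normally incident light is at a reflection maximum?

Top surface (1.0 → 1.686): reflection off a higher-index medium gives a half-wave phase shift.
At the lower boundary (n = 1.686 to n = 1.523) the reflected ray undergoes no phase shift.
The two reflections differ by half a wavelength.
With one net inversion, constructive interference in reflection requires 2 n t = (m + ½) λ.
λ = 2 n t / (m + ½). The longest wavelength is m = 0: λ = 2 × 1.686 × 94.4 / 0.500 = 637 nm.

637 nm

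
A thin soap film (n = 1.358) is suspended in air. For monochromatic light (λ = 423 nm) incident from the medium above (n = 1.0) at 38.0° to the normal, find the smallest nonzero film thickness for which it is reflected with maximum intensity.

At the upper boundary (n = 1.0 to n = 1.358) the reflected ray undergoes a half-wave phase shift.
At the lower boundary (n = 1.358 to n = 1.0) the reflected ray undergoes no phase shift.
Net: one phase inversion between the two reflected rays.
For bright reflection here: 2 n t cos θ_r = (m + ½) λ.
Snell's law: 1.0 sin 38.0° = 1.358 sin θ_r → sin θ_r = 0.453, cos θ_r = 0.891.
Minimum at m = 0: t = λ / (4 n cos θ_r) = 423 / (4 × 1.358 × 0.891) = 87.4 nm.

87.4 nm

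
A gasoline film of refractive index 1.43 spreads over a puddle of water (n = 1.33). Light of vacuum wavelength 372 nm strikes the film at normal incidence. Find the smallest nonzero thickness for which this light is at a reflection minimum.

At the upper boundary (n = 1.0 to n = 1.43) the reflected ray undergoes a half-wave phase shift.
Ray reflecting at the bottom interface goes from n = 1.43 toward n = 1.33: no phase shift.
The two reflections differ by half a wavelength.
For minimum reflection here: 2 n t = m λ.
The smallest nonzero thickness corresponds to m = 1: t = m λ / (2 n) = 1.00 × 372 / (2 × 1.43) = 130 nm.

130 nm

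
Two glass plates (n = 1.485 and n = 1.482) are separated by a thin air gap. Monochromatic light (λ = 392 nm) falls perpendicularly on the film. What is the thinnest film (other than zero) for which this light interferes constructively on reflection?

98.0 nm

At the upper boundary (n = 1.485 to n = 1.0) the reflected ray undergoes no phase shift.
Bottom surface (1.0 → 1.482): reflection off a higher-index medium gives a half-wave phase shift.
Net: one phase inversion between the two reflected rays.
For maximum reflection here: 2 n t = (m + ½) λ.
Minimum at m = 0: t = λ / (4 n) = 392 / (4 × 1.0) = 98.0 nm.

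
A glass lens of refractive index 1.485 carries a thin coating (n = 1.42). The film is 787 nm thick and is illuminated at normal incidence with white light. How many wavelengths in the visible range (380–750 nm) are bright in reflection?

At the upper boundary (n = 1.0 to n = 1.42) the reflected ray undergoes a half-wave phase shift.
Bottom surface (1.42 → 1.485): reflection off a higher-index medium gives a half-wave phase shift.
The two reflections carry the same phase change, so no net offset.
For maximum reflection here: 2 n t = m λ.
λ = 2 n t / m = 2235 / m nm.
m=2: 1118 nm (IR); m=3: 745 nm (visible); m=4: 559 nm (visible); m=5: 447 nm (visible); m=6: 373 nm (UV).

3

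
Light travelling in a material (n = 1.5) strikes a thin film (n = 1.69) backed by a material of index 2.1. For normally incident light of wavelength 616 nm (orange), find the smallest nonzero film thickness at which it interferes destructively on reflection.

91.1 nm

Top surface (1.5 → 1.69): reflection off a higher-index medium gives a half-wave phase shift.
At the lower boundary (n = 1.69 to n = 2.1) the reflected ray undergoes a half-wave phase shift.
Zero or two π shifts → no net half-wave offset.
For weak reflection here: 2 n t = (m + ½) λ.
Minimum at m = 0: t = λ / (4 n) = 616 / (4 × 1.69) = 91.1 nm.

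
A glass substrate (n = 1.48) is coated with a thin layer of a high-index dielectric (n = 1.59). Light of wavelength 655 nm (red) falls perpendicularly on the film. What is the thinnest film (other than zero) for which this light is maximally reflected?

Top surface (1.0 → 1.59): reflection off a higher-index medium gives a half-wave phase shift.
Bottom surface (1.59 → 1.48): reflection off a lower-index medium gives no phase shift.
The two reflections differ by half a wavelength.
For strong reflection here: 2 n t = (m + ½) λ.
Minimum at m = 0: t = λ / (4 n) = 655 / (4 × 1.59) = 103 nm.

103 nm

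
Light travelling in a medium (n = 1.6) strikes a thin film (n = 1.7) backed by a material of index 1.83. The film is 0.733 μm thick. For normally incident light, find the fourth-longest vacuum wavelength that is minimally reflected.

At the upper boundary (n = 1.6 to n = 1.7) the reflected ray undergoes a half-wave phase shift.
At the lower boundary (n = 1.7 to n = 1.83) the reflected ray undergoes a half-wave phase shift.
The two reflections carry the same phase change, so no net offset.
With no net inversion, destructive interference in reflection requires 2 n t = (m + ½) λ.
λ = 2 n t / (m + ½). The fourth-longest wavelength is m = 3: λ = 2 × 1.7 × 733 / 3.50 = 712 nm.

712 nm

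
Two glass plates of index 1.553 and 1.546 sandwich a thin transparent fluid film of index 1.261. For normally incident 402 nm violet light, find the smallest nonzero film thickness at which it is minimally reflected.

Top surface (1.553 → 1.261): reflection off a lower-index medium gives no phase shift.
At the lower boundary (n = 1.261 to n = 1.546) the reflected ray undergoes a half-wave phase shift.
The two reflections differ by half a wavelength.
So the condition for destructive reflection is 2 n t = m λ.
Minimum nonzero at m = 1: t = λ / (2 n) = 402 / (2 × 1.261) = 159 nm.

159 nm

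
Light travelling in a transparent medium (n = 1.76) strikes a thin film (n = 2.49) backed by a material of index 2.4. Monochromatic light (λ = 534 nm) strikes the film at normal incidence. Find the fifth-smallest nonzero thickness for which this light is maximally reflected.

Top surface (1.76 → 2.49): reflection off a higher-index medium gives a half-wave phase shift.
At the lower boundary (n = 2.49 to n = 2.4) the reflected ray undergoes no phase shift.
The two reflections differ by half a wavelength.
With one net inversion, constructive interference in reflection requires 2 n t = (m + ½) λ.
The fifth-smallest nonzero thickness corresponds to m = 4: t = (m + ½) λ / (2 n) = 4.50 × 534 / (2 × 2.49) = 483 nm.

483 nm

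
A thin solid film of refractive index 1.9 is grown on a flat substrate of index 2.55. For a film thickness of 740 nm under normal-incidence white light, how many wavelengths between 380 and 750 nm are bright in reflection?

4

At the upper boundary (n = 1.0 to n = 1.9) the reflected ray undergoes a half-wave phase shift.
At the lower boundary (n = 1.9 to n = 2.55) the reflected ray undergoes a half-wave phase shift.
Net: no relative phase inversion (both shifts match).
So the condition for constructive reflection is 2 n t = m λ.
λ = 2 n t / m = 2812 / m nm.
m=3: 937 nm (IR); m=4: 703 nm (visible); m=5: 562 nm (visible); m=6: 469 nm (visible); m=7: 402 nm (visible); m=8: 352 nm (UV).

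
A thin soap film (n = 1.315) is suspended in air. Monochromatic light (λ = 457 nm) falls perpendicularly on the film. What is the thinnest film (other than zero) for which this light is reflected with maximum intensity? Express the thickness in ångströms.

869 Å

Ray reflecting at the top interface goes from n = 1.0 toward n = 1.315: a half-wave phase shift.
Ray reflecting at the bottom interface goes from n = 1.315 toward n = 1.0: no phase shift.
Exactly one π shift → a net half-wave offset.
With one net inversion, constructive interference in reflection requires 2 n t = (m + ½) λ.
Minimum at m = 0: t = λ / (4 n) = 457 / (4 × 1.315) = 86.9 nm.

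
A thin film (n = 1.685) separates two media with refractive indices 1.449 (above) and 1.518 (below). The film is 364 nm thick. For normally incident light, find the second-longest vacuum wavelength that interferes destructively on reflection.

613 nm

Ray reflecting at the top interface goes from n = 1.449 toward n = 1.685: a half-wave phase shift.
Ray reflecting at the bottom interface goes from n = 1.685 toward n = 1.518: no phase shift.
The two reflections differ by half a wavelength.
With one net inversion, destructive interference in reflection requires 2 n t = m λ.
λ = 2 n t / m. The second-longest wavelength is m = 2: λ = 2 × 1.685 × 364 / 2.00 = 613 nm.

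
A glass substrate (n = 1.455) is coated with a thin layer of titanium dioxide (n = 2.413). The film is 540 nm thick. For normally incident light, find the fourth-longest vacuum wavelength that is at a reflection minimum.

At the upper boundary (n = 1.0 to n = 2.413) the reflected ray undergoes a half-wave phase shift.
At the lower boundary (n = 2.413 to n = 1.455) the reflected ray undergoes no phase shift.
The two reflections differ by half a wavelength.
So the condition for destructive reflection is 2 n t = m λ.
λ = 2 n t / m. The fourth-longest wavelength is m = 4: λ = 2 × 2.413 × 540 / 4.00 = 652 nm.

652 nm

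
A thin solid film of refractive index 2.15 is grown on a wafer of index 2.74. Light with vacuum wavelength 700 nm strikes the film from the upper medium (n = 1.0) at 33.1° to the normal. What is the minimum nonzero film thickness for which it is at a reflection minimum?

Top surface (1.0 → 2.15): reflection off a higher-index medium gives a half-wave phase shift.
Bottom surface (2.15 → 2.74): reflection off a higher-index medium gives a half-wave phase shift.
Net: no relative phase inversion (both shifts match).
With no net inversion, destructive interference in reflection requires 2 n t cos θ_r = (m + ½) λ.
Snell's law: 1.0 sin 33.1° = 2.15 sin θ_r → sin θ_r = 0.254, cos θ_r = 0.967.
Minimum at m = 0: t = λ / (4 n cos θ_r) = 700 / (4 × 2.15 × 0.967) = 84.2 nm.

84.2 nm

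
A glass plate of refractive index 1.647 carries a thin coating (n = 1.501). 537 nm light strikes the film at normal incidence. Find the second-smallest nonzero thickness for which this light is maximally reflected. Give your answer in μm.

0.358 μm

At the upper boundary (n = 1.0 to n = 1.501) the reflected ray undergoes a half-wave phase shift.
Ray reflecting at the bottom interface goes from n = 1.501 toward n = 1.647: a half-wave phase shift.
Net: no relative phase inversion (both shifts match).
So the condition for constructive reflection is 2 n t = m λ.
The second-smallest nonzero thickness corresponds to m = 2: t = m λ / (2 n) = 2.00 × 537 / (2 × 1.501) = 358 nm.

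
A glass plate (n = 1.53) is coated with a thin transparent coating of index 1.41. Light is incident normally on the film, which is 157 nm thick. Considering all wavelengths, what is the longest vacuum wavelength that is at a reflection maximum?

At the upper boundary (n = 1.0 to n = 1.41) the reflected ray undergoes a half-wave phase shift.
Bottom surface (1.41 → 1.53): reflection off a higher-index medium gives a half-wave phase shift.
The two reflections carry the same phase change, so no net offset.
So the condition for constructive reflection is 2 n t = m λ.
λ = 2 n t / m. The longest wavelength is m = 1: λ = 2 × 1.41 × 157 / 1.00 = 443 nm.

443 nm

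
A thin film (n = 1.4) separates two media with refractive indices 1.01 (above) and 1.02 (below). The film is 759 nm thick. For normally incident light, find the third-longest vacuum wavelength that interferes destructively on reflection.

708 nm

Top surface (1.01 → 1.4): reflection off a higher-index medium gives a half-wave phase shift.
Bottom surface (1.4 → 1.02): reflection off a lower-index medium gives no phase shift.
The two reflections differ by half a wavelength.
So the condition for destructive reflection is 2 n t = m λ.
λ = 2 n t / m. The third-longest wavelength is m = 3: λ = 2 × 1.4 × 759 / 3.00 = 708 nm.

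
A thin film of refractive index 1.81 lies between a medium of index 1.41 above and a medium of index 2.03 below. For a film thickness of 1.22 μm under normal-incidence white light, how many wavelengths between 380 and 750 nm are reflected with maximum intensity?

Top surface (1.41 → 1.81): reflection off a higher-index medium gives a half-wave phase shift.
Bottom surface (1.81 → 2.03): reflection off a higher-index medium gives a half-wave phase shift.
The two reflections carry the same phase change, so no net offset.
For strong reflection here: 2 n t = m λ.
λ = 2 n t / m = 4416 / m nm.
m=5: 883 nm (IR); m=6: 736 nm (visible); m=7: 631 nm (visible); m=8: 552 nm (visible); m=9: 491 nm (visible); m=10: 442 nm (visible); m=11: 401 nm (visible); m=12: 368 nm (UV).

6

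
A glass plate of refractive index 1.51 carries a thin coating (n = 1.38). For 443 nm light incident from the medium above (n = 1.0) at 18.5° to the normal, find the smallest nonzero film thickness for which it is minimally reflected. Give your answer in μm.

Top surface (1.0 → 1.38): reflection off a higher-index medium gives a half-wave phase shift.
Ray reflecting at the bottom interface goes from n = 1.38 toward n = 1.51: a half-wave phase shift.
Zero or two π shifts → no net half-wave offset.
For weak reflection here: 2 n t cos θ_r = (m + ½) λ.
Snell's law: 1.0 sin 18.5° = 1.38 sin θ_r → sin θ_r = 0.230, cos θ_r = 0.973.
Minimum at m = 0: t = λ / (4 n cos θ_r) = 443 / (4 × 1.38 × 0.973) = 82.5 nm.

0.0825 μm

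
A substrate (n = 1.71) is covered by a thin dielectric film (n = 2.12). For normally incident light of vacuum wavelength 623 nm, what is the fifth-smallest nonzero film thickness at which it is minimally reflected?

735 nm

Top surface (1.0 → 2.12): reflection off a higher-index medium gives a half-wave phase shift.
Ray reflecting at the bottom interface goes from n = 2.12 toward n = 1.71: no phase shift.
The two reflections differ by half a wavelength.
For dark reflection here: 2 n t = m λ.
The fifth-smallest nonzero thickness corresponds to m = 5: t = m λ / (2 n) = 5.00 × 623 / (2 × 2.12) = 735 nm.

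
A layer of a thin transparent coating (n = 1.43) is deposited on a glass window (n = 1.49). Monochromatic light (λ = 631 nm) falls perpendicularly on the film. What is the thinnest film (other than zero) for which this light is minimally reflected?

110 nm

Ray reflecting at the top interface goes from n = 1.0 toward n = 1.43: a half-wave phase shift.
Ray reflecting at the bottom interface goes from n = 1.43 toward n = 1.49: a half-wave phase shift.
Zero or two π shifts → no net half-wave offset.
With no net inversion, destructive interference in reflection requires 2 n t = (m + ½) λ.
Minimum at m = 0: t = λ / (4 n) = 631 / (4 × 1.43) = 110 nm.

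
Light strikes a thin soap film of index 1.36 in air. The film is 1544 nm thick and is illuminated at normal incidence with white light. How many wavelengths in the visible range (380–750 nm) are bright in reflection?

5

Ray reflecting at the top interface goes from n = 1.0 toward n = 1.36: a half-wave phase shift.
At the lower boundary (n = 1.36 to n = 1.0) the reflected ray undergoes no phase shift.
Exactly one π shift → a net half-wave offset.
With one net inversion, constructive interference in reflection requires 2 n t = (m + ½) λ.
λ = 2 n t / (m + ½) = 4200 / (m + ½) nm.
m=5: 764 nm (IR); m=6: 646 nm (visible); m=7: 560 nm (visible); m=8: 494 nm (visible); m=9: 442 nm (visible); m=10: 400 nm (visible); m=11: 365 nm (UV).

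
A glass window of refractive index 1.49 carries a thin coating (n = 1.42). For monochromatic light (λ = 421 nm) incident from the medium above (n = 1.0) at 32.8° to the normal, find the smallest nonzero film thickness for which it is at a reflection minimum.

80.2 nm

At the upper boundary (n = 1.0 to n = 1.42) the reflected ray undergoes a half-wave phase shift.
At the lower boundary (n = 1.42 to n = 1.49) the reflected ray undergoes a half-wave phase shift.
Zero or two π shifts → no net half-wave offset.
So the condition for destructive reflection is 2 n t cos θ_r = (m + ½) λ.
Snell's law: 1.0 sin 32.8° = 1.42 sin θ_r → sin θ_r = 0.381, cos θ_r = 0.924.
Minimum at m = 0: t = λ / (4 n cos θ_r) = 421 / (4 × 1.42 × 0.924) = 80.2 nm.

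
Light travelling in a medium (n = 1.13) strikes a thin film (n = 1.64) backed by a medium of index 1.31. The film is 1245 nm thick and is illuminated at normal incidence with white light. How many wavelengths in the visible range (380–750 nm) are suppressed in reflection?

5

Top surface (1.13 → 1.64): reflection off a higher-index medium gives a half-wave phase shift.
At the lower boundary (n = 1.64 to n = 1.31) the reflected ray undergoes no phase shift.
The two reflections differ by half a wavelength.
For weak reflection here: 2 n t = m λ.
λ = 2 n t / m = 4084 / m nm.
m=5: 817 nm (IR); m=6: 681 nm (visible); m=7: 583 nm (visible); m=8: 510 nm (visible); m=9: 454 nm (visible); m=10: 408 nm (visible); m=11: 371 nm (UV).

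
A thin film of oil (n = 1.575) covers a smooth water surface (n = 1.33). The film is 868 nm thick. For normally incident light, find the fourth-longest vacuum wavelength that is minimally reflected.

684 nm

Top surface (1.0 → 1.575): reflection off a higher-index medium gives a half-wave phase shift.
Bottom surface (1.575 → 1.33): reflection off a lower-index medium gives no phase shift.
Exactly one π shift → a net half-wave offset.
For dark reflection here: 2 n t = m λ.
λ = 2 n t / m. The fourth-longest wavelength is m = 4: λ = 2 × 1.575 × 868 / 4.00 = 684 nm.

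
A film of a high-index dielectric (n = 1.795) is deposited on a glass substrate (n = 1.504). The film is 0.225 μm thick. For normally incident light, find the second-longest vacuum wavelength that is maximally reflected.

At the upper boundary (n = 1.0 to n = 1.795) the reflected ray undergoes a half-wave phase shift.
Bottom surface (1.795 → 1.504): reflection off a lower-index medium gives no phase shift.
The two reflections differ by half a wavelength.
So the condition for constructive reflection is 2 n t = (m + ½) λ.
λ = 2 n t / (m + ½). The second-longest wavelength is m = 1: λ = 2 × 1.795 × 225 / 1.50 = 539 nm.

539 nm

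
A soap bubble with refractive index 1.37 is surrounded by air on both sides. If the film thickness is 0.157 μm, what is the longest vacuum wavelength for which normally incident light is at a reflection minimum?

At the upper boundary (n = 1.0 to n = 1.37) the reflected ray undergoes a half-wave phase shift.
At the lower boundary (n = 1.37 to n = 1.0) the reflected ray undergoes no phase shift.
Net: one phase inversion between the two reflected rays.
With one net inversion, destructive interference in reflection requires 2 n t = m λ.
λ = 2 n t / m. The longest wavelength is m = 1: λ = 2 × 1.37 × 157 / 1.00 = 430 nm.

430 nm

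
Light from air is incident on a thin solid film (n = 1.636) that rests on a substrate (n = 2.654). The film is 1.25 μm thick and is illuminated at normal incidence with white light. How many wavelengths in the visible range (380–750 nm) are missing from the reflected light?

Ray reflecting at the top interface goes from n = 1.0 toward n = 1.636: a half-wave phase shift.
At the lower boundary (n = 1.636 to n = 2.654) the reflected ray undergoes a half-wave phase shift.
Zero or two π shifts → no net half-wave offset.
So the condition for destructive reflection is 2 n t = (m + ½) λ.
λ = 2 n t / (m + ½) = 4090 / (m + ½) nm.
m=4: 909 nm (IR); m=5: 744 nm (visible); m=6: 629 nm (visible); m=7: 545 nm (visible); m=8: 481 nm (visible); m=9: 431 nm (visible); m=10: 390 nm (visible); m=11: 356 nm (UV).

6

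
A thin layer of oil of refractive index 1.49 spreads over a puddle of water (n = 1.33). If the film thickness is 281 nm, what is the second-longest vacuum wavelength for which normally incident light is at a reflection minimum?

419 nm

Ray reflecting at the top interface goes from n = 1.0 toward n = 1.49: a half-wave phase shift.
Bottom surface (1.49 → 1.33): reflection off a lower-index medium gives no phase shift.
Net: one phase inversion between the two reflected rays.
For minimum reflection here: 2 n t = m λ.
λ = 2 n t / m. The second-longest wavelength is m = 2: λ = 2 × 1.49 × 281 / 2.00 = 419 nm.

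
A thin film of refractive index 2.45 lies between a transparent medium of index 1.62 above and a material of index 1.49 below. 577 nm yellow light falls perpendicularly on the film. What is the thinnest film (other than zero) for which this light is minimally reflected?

118 nm

Top surface (1.62 → 2.45): reflection off a higher-index medium gives a half-wave phase shift.
Bottom surface (2.45 → 1.49): reflection off a lower-index medium gives no phase shift.
Exactly one π shift → a net half-wave offset.
So the condition for destructive reflection is 2 n t = m λ.
Minimum nonzero at m = 1: t = λ / (2 n) = 577 / (2 × 2.45) = 118 nm.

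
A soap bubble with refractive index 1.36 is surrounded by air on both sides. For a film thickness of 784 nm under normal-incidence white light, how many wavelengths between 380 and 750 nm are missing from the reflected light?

Top surface (1.0 → 1.36): reflection off a higher-index medium gives a half-wave phase shift.
Ray reflecting at the bottom interface goes from n = 1.36 toward n = 1.0: no phase shift.
The two reflections differ by half a wavelength.
For dark reflection here: 2 n t = m λ.
λ = 2 n t / m = 2132 / m nm.
m=2: 1066 nm (IR); m=3: 711 nm (visible); m=4: 533 nm (visible); m=5: 426 nm (visible); m=6: 355 nm (UV).

3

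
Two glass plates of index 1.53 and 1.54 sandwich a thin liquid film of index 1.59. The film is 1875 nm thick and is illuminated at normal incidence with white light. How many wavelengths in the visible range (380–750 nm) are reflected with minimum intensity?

8

At the upper boundary (n = 1.53 to n = 1.59) the reflected ray undergoes a half-wave phase shift.
At the lower boundary (n = 1.59 to n = 1.54) the reflected ray undergoes no phase shift.
Net: one phase inversion between the two reflected rays.
For weak reflection here: 2 n t = m λ.
λ = 2 n t / m = 5963 / m nm.
m=7: 852 nm (IR); m=8: 745 nm (visible); m=9: 663 nm (visible); m=10: 596 nm (visible); m=11: 542 nm (visible); m=12: 497 nm (visible); m=13: 459 nm (visible); m=14: 426 nm (visible); m=15: 398 nm (visible); m=16: 373 nm (UV).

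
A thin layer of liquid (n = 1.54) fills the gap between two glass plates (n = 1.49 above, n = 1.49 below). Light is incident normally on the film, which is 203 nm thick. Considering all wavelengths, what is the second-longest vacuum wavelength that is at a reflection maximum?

Ray reflecting at the top interface goes from n = 1.49 toward n = 1.54: a half-wave phase shift.
Bottom surface (1.54 → 1.49): reflection off a lower-index medium gives no phase shift.
The two reflections differ by half a wavelength.
With one net inversion, constructive interference in reflection requires 2 n t = (m + ½) λ.
λ = 2 n t / (m + ½). The second-longest wavelength is m = 1: λ = 2 × 1.54 × 203 / 1.50 = 417 nm.

417 nm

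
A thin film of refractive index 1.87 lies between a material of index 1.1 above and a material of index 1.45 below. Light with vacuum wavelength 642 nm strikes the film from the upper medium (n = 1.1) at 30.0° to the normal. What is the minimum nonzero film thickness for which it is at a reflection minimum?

Ray reflecting at the top interface goes from n = 1.1 toward n = 1.87: a half-wave phase shift.
Bottom surface (1.87 → 1.45): reflection off a lower-index medium gives no phase shift.
The two reflections differ by half a wavelength.
For weak reflection here: 2 n t cos θ_r = m λ.
Snell's law: 1.1 sin 30.0° = 1.87 sin θ_r → sin θ_r = 0.294, cos θ_r = 0.956.
Minimum nonzero at m = 1: t = λ / (2 n cos θ_r) = 642 / (2 × 1.87 × 0.956) = 180 nm.

180 nm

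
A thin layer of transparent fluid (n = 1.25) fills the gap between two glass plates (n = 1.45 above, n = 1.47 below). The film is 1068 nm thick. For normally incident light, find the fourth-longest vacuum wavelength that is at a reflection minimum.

668 nm

Ray reflecting at the top interface goes from n = 1.45 toward n = 1.25: no phase shift.
At the lower boundary (n = 1.25 to n = 1.47) the reflected ray undergoes a half-wave phase shift.
The two reflections differ by half a wavelength.
With one net inversion, destructive interference in reflection requires 2 n t = m λ.
λ = 2 n t / m. The fourth-longest wavelength is m = 4: λ = 2 × 1.25 × 1068 / 4.00 = 668 nm.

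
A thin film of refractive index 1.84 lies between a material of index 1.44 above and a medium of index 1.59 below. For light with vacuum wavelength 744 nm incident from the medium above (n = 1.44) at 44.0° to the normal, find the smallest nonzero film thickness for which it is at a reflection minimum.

241 nm

Top surface (1.44 → 1.84): reflection off a higher-index medium gives a half-wave phase shift.
At the lower boundary (n = 1.84 to n = 1.59) the reflected ray undergoes no phase shift.
Exactly one π shift → a net half-wave offset.
With one net inversion, destructive interference in reflection requires 2 n t cos θ_r = m λ.
Snell's law: 1.44 sin 44.0° = 1.84 sin θ_r → sin θ_r = 0.544, cos θ_r = 0.839.
Minimum nonzero at m = 1: t = λ / (2 n cos θ_r) = 744 / (2 × 1.84 × 0.839) = 241 nm.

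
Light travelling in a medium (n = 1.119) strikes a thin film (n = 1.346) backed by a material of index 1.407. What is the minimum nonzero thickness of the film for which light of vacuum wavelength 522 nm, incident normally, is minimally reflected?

Top surface (1.119 → 1.346): reflection off a higher-index medium gives a half-wave phase shift.
Ray reflecting at the bottom interface goes from n = 1.346 toward n = 1.407: a half-wave phase shift.
Zero or two π shifts → no net half-wave offset.
So the condition for destructive reflection is 2 n t = (m + ½) λ.
Minimum at m = 0: t = λ / (4 n) = 522 / (4 × 1.346) = 97.0 nm.

97.0 nm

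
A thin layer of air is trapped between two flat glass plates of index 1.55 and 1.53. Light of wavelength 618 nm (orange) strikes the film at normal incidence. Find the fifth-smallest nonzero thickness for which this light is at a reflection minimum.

Ray reflecting at the top interface goes from n = 1.55 toward n = 1.0: no phase shift.
At the lower boundary (n = 1.0 to n = 1.53) the reflected ray undergoes a half-wave phase shift.
The two reflections differ by half a wavelength.
With one net inversion, destructive interference in reflection requires 2 n t = m λ.
The fifth-smallest nonzero thickness corresponds to m = 5: t = m λ / (2 n) = 5.00 × 618 / (2 × 1.0) = 1545 nm.

1545 nm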